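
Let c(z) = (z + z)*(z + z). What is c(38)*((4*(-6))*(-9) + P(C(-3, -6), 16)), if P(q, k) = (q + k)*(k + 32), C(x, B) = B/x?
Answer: 6238080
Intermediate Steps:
c(z) = 4*z² (c(z) = (2*z)*(2*z) = 4*z²)
P(q, k) = (32 + k)*(k + q) (P(q, k) = (k + q)*(32 + k) = (32 + k)*(k + q))
c(38)*((4*(-6))*(-9) + P(C(-3, -6), 16)) = (4*38²)*((4*(-6))*(-9) + (16² + 32*16 + 32*(-6/(-3)) + 16*(-6/(-3)))) = (4*1444)*(-24*(-9) + (256 + 512 + 32*(-6*(-⅓)) + 16*(-6*(-⅓)))) = 5776*(216 + (256 + 512 + 32*2 + 16*2)) = 5776*(216 + (256 + 512 + 64 + 32)) = 5776*(216 + 864) = 5776*1080 = 6238080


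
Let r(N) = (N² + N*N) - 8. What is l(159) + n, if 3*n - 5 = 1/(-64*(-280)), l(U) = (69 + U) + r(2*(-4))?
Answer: 6266027/17920 ≈ 349.67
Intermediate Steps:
r(N) = -8 + 2*N² (r(N) = (N² + N²) - 8 = 2*N² - 8 = -8 + 2*N²)
l(U) = 189 + U (l(U) = (69 + U) + (-8 + 2*(2*(-4))²) = (69 + U) + (-8 + 2*(-8)²) = (69 + U) + (-8 + 2*64) = (69 + U) + (-8 + 128) = (69 + U) + 120 = 189 + U)
n = 29867/17920 (n = 5/3 + 1/(3*((-64*(-280)))) = 5/3 + (⅓)/17920 = 5/3 + (⅓)*(1/17920) = 5/3 + 1/53760 = 29867/17920 ≈ 1.6667)
l(159) + n = (189 + 159) + 29867/17920 = 348 + 29867/17920 = 6266027/17920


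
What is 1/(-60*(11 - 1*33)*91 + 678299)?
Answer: 1/798419 ≈ 1.2525e-6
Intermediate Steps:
1/(-60*(11 - 1*33)*91 + 678299) = 1/(-60*(11 - 33)*91 + 678299) = 1/(-60*(-22)*91 + 678299) = 1/(1320*91 + 678299) = 1/(120120 + 678299) = 1/798419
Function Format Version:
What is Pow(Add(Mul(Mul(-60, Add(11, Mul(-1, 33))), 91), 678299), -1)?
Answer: Rational(1, 798419) ≈ 1.2525e-6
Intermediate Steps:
Pow(Add(Mul(Mul(-60, Add(11, Mul(-1, 33))), 91), 678299), -1) = Pow(Add(Mul(Mul(-60, Add(11, -33)), 91), 678299), -1) = Pow(Add(Mul(Mul(-60, -22), 91), 678299), -1) = Pow(Add(Mul(1320, 91), 678299), -1) = Pow(Add(120120, 678299), -1) = Pow(798419, -1) = Rational(1, 798419)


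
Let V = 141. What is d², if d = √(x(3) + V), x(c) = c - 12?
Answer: 132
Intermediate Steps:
x(c) = -12 + c
d = 2*√33 (d = √((-12 + 3) + 141) = √(-9 + 141) = √132 = 2*√33 ≈ 11.489)
d² = (2*√33)² = 132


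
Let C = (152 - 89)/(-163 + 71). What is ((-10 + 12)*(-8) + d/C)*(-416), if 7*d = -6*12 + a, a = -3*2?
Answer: -16640/147 ≈ -113.20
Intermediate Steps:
a = -6
C = -63/92 (C = 63/(-92) = 63*(-1/92) = -63/92 ≈ -0.68478)
d = -78/7 (d = (-6*12 - 6)/7 = (-72 - 6)/7 = (⅐)*(-78) = -78/7 ≈ -11.143)
((-10 + 12)*(-8) + d/C)*(-416) = ((-10 + 12)*(-8) - 78/(7*(-63/92)))*(-416) = (2*(-8) - 78/7*(-92/63))*(-416) = (-16 + 2392/147)*(-416) = (40/147)*(-416) = -16640/147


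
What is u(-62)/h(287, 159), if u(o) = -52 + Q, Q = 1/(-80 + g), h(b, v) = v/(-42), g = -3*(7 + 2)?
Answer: 1470/107 ≈ 13.738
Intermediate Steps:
g = -27 (g = -3*9 = -27)
h(b, v) = -v/42 (h(b, v) = v*(-1/42) = -v/42)
Q = -1/107 (Q = 1/(-80 - 27) = 1/(-107) = -1/107 ≈ -0.0093458)
u(o) = -5565/107 (u(o) = -52 - 1/107 = -5565/107)
u(-62)/h(287, 159) = -5565/(107*((-1/42*159))) = -5565/(107*(-53/14)) = -5565/107*(-14/53) = 1470/107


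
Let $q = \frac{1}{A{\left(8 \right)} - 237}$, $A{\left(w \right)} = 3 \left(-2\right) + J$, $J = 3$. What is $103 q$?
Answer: $- \frac{103}{240} \approx -0.42917$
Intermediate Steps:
$A{\left(w \right)} = -3$ ($A{\left(w \right)} = 3 \left(-2\right) + 3 = -6 + 3 = -3$)
$q = - \frac{1}{240}$ ($q = \frac{1}{-3 - 237} = \frac{1}{-240} = - \frac{1}{240} \approx -0.0041667$)
$103 q = 103 \left(- \frac{1}{240}\right) = - \frac{103}{240}$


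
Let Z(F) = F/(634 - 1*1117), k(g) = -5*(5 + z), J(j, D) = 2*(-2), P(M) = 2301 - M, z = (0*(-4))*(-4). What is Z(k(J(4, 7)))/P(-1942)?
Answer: 25/2049369 ≈ 1.2199e-5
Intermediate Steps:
z = 0 (z = 0*(-4) = 0)
J(j, D) = -4
k(g) = -25 (k(g) = -5*(5 + 0) = -5*5 = -25)
Z(F) = -F/483 (Z(F) = F/(634 - 1117) = F/(-483) = F*(-1/483) = -F/483)
Z(k(J(4, 7)))/P(-1942) = (-1/483*(-25))/(2301 - 1*(-1942)) = 25/(483*(2301 + 1942)) = (25/483)/4243 = (25/483)*(1/4243) = 25/2049369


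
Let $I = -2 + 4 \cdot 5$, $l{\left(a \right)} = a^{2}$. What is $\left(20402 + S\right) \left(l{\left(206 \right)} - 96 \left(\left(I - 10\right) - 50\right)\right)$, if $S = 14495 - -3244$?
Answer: $1772335988$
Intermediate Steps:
$S = 17739$ ($S = 14495 + 3244 = 17739$)
$I = 18$ ($I = -2 + 20 = 18$)
$\left(20402 + S\right) \left(l{\left(206 \right)} - 96 \left(\left(I - 10\right) - 50\right)\right) = \left(20402 + 17739\right) \left(206^{2} - 96 \left(\left(18 - 10\right) - 50\right)\right) = 38141 \left(42436 - 96 \left(\left(18 - 10\right) - 50\right)\right) = 38141 \left(42436 - 96 \left(8 - 50\right)\right) = 38141 \left(42436 - -4032\right) = 38141 \left(42436 + 4032\right) = 38141 \cdot 46468 = 1772335988$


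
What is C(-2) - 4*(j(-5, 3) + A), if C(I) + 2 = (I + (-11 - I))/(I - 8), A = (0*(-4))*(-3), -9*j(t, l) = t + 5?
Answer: -9/10 ≈ -0.90000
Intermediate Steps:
j(t, l) = -5/9 - t/9 (j(t, l) = -(t + 5)/9 = -(5 + t)/9 = -5/9 - t/9)
A = 0 (A = 0*(-3) = 0)
C(I) = -2 - 11/(-8 + I) (C(I) = -2 + (I + (-11 - I))/(I - 8) = -2 - 11/(-8 + I))
C(-2) - 4*(j(-5, 3) + A) = (5 - 2*(-2))/(-8 - 2) - 4*((-5/9 - ⅑*(-5)) + 0) = (5 + 4)/(-10) - 4*((-5/9 + 5/9) + 0) = -⅒*9 - 4*(0 + 0) = -9/10 - 4*0 = -9/10 - 1*0 = -9/10 + 0 = -9/10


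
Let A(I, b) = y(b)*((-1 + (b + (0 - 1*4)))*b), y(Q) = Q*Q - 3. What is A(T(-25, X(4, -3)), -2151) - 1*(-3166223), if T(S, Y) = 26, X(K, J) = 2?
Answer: 21457037991911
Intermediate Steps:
y(Q) = -3 + Q² (y(Q) = Q² - 3 = -3 + Q²)
A(I, b) = b*(-5 + b)*(-3 + b²) (A(I, b) = (-3 + b²)*((-1 + (b + (0 - 1*4)))*b) = (-3 + b²)*((-1 + (b + (0 - 4)))*b) = (-3 + b²)*((-1 + (b - 4))*b) = (-3 + b²)*((-1 + (-4 + b))*b) = (-3 + b²)*((-5 + b)*b) = (-3 + b²)*(b*(-5 + b)) = b*(-5 + b)*(-3 + b²))
A(T(-25, X(4, -3)), -2151) - 1*(-3166223) = -2151*(-5 - 2151)*(-3 + (-2151)²) - 1*(-3166223) = -2151*(-2156)*(-3 + 4626801) + 3166223 = -2151*(-2156)*4626798 + 3166223 = 21457034825688 + 3166223 = 21457037991911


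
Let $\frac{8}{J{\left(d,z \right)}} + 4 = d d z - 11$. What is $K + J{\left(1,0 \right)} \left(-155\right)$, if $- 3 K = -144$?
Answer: $\frac{392}{3} \approx 130.67$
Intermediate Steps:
$K = 48$ ($K = \left(- \frac{1}{3}\right) \left(-144\right) = 48$)
$J{\left(d,z \right)} = \frac{8}{-15 + z d^{2}}$ ($J{\left(d,z \right)} = \frac{8}{-4 + \left(d d z - 11\right)} = \frac{8}{-4 + \left(d^{2} z - 11\right)} = \frac{8}{-4 + \left(z d^{2} - 11\right)} = \frac{8}{-4 + \left(-11 + z d^{2}\right)} = \frac{8}{-15 + z d^{2}}$)
$K + J{\left(1,0 \right)} \left(-155\right) = 48 + \frac{8}{-15 + 0 \cdot 1^{2}} \left(-155\right) = 48 + \frac{8}{-15 + 0 \cdot 1} \left(-155\right) = 48 + \frac{8}{-15 + 0} \left(-155\right) = 48 + \frac{8}{-15} \left(-155\right) = 48 + 8 \left(- \frac{1}{15}\right) \left(-155\right) = 48 - - \frac{248}{3} = 48 + \frac{248}{3} = \frac{392}{3}$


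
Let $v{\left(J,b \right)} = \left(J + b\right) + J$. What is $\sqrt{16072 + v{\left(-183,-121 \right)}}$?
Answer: $\sqrt{15585} \approx 124.84$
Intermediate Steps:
$v{\left(J,b \right)} = b + 2 J$
$\sqrt{16072 + v{\left(-183,-121 \right)}} = \sqrt{16072 + \left(-121 + 2 \left(-183\right)\right)} = \sqrt{16072 - 487} = \sqrt{15585}$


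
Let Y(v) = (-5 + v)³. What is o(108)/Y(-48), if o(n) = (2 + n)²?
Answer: -12100/148877 ≈ -0.081275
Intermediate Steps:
o(108)/Y(-48) = (2 + 108)²/((-5 - 48)³) = 110²/((-53)³) = 12100/(-148877) = 12100*(-1/148877) = -12100/148877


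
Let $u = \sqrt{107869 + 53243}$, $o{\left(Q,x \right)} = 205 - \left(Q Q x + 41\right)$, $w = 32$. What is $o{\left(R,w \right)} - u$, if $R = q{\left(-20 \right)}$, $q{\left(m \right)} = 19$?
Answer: $-11388 - 14 \sqrt{822} \approx -11789.0$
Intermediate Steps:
$R = 19$
$o{\left(Q,x \right)} = 164 - x Q^{2}$ ($o{\left(Q,x \right)} = 205 - \left(Q^{2} x + 41\right) = 205 - \left(x Q^{2} + 41\right) = 205 - \left(41 + x Q^{2}\right) = 164 - x Q^{2}$)
$u = 14 \sqrt{822}$ ($u = \sqrt{161112} = 14 \sqrt{822} \approx 401.39$)
$o{\left(R,w \right)} - u = \left(164 - 32 \cdot 19^{2}\right) - 14 \sqrt{822} = \left(164 - 32 \cdot 361\right) - 14 \sqrt{822} = \left(164 - 11552\right) - 14 \sqrt{822} = -11388 - 14 \sqrt{822}$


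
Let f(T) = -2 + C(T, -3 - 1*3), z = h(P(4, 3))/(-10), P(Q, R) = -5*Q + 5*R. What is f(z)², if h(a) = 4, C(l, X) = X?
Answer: 64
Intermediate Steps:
z = -⅖ (z = 4/(-10) = 4*(-⅒) = -⅖ ≈ -0.40000)
f(T) = -8 (f(T) = -2 + (-3 - 1*3) = -2 + (-3 - 3) = -2 - 6 = -8)
f(z)² = (-8)² = 64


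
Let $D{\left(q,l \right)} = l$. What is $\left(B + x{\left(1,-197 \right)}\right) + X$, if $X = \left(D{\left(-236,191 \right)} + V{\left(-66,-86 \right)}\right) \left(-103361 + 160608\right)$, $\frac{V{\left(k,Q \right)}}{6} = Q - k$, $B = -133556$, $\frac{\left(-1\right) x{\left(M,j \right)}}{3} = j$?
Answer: $3931572$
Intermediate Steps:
$x{\left(M,j \right)} = - 3 j$
$V{\left(k,Q \right)} = - 6 k + 6 Q$ ($V{\left(k,Q \right)} = 6 \left(Q - k\right) = - 6 k + 6 Q$)
$X = 4064537$ ($X = \left(191 + \left(\left(-6\right) \left(-66\right) + 6 \left(-86\right)\right)\right) \left(-103361 + 160608\right) = \left(191 + \left(396 - 516\right)\right) 57247 = \left(191 - 120\right) 57247 = 71 \cdot 57247 = 4064537$)
$\left(B + x{\left(1,-197 \right)}\right) + X = \left(-133556 - -591\right) + 4064537 = \left(-133556 + 591\right) + 4064537 = -132965 + 4064537 = 3931572$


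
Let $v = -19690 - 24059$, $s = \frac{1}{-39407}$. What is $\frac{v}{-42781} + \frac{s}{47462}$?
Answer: $\frac{81825287359685}{80014803089554} \approx 1.0226$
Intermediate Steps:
$s = - \frac{1}{39407} \approx -2.5376 \cdot 10^{-5}$
$v = -43749$ ($v = -19690 - 24059 = -43749$)
$\frac{v}{-42781} + \frac{s}{47462} = - \frac{43749}{-42781} - \frac{1}{39407 \cdot 47462} = \left(-43749\right) \left(- \frac{1}{42781}\right) - \frac{1}{1870335034} = \frac{43749}{42781} - \frac{1}{1870335034} = \frac{81825287359685}{80014803089554}$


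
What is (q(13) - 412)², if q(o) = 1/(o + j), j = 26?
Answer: 258148489/1521 ≈ 1.6972e+5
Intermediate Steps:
q(o) = 1/(26 + o) (q(o) = 1/(o + 26) = 1/(26 + o))
(q(13) - 412)² = (1/(26 + 13) - 412)² = (1/39 - 412)² = (-16067/39)² = 258148489/1521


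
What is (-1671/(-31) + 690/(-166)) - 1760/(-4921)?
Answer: 634406638/12661733 ≈ 50.104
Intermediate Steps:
(-1671/(-31) + 690/(-166)) - 1760/(-4921) = (-1671*(-1/31) + 690*(-1/166)) - 1760*(-1)/4921 = (1671/31 - 345/83) - 1*(-1760/4921) = 127998/2573 + 1760/4921 = 634406638/12661733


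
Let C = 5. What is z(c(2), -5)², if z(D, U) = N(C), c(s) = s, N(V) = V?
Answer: 25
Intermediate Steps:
z(D, U) = 5
z(c(2), -5)² = 5² = 25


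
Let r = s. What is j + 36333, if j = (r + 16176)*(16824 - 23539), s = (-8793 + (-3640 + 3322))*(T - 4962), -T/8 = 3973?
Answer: -2248242277797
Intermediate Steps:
T = -31784 (T = -8*3973 = -31784)
s = 334792806 (s = (-8793 + (-3640 + 3322))*(-31784 - 4962) = (-8793 - 318)*(-36746) = -9111*(-36746) = 334792806)
r = 334792806
j = -2248242314130 (j = (334792806 + 16176)*(16824 - 23539) = 334808982*(-6715) = -2248242314130)
j + 36333 = -2248242314130 + 36333 = -2248242277797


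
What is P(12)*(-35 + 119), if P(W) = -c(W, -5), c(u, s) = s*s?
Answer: -2100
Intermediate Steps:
c(u, s) = s²
P(W) = -25 (P(W) = -1*(-5)² = -1*25 = -25)
P(12)*(-35 + 119) = -25*(-35 + 119) = -25*84 = -2100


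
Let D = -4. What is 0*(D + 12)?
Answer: 0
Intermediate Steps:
0*(D + 12) = 0*(-4 + 12) = 0*8 = 0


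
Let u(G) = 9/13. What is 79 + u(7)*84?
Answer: 1783/13 ≈ 137.15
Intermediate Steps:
u(G) = 9/13 (u(G) = 9*(1/13) = 9/13)
79 + u(7)*84 = 79 + (9/13)*84 = 79 + 756/13 = 1783/13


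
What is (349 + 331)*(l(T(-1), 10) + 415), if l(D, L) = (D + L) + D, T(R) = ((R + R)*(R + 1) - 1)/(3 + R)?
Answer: 288320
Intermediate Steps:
T(R) = (-1 + 2*R*(1 + R))/(3 + R) (T(R) = ((2*R)*(1 + R) - 1)/(3 + R) = (2*R*(1 + R) - 1)/(3 + R) = (-1 + 2*R*(1 + R))/(3 + R))
l(D, L) = L + 2*D
(349 + 331)*(l(T(-1), 10) + 415) = (349 + 331)*((10 + 2*((-1 + 2*(-1) + 2*(-1)**2)/(3 - 1))) + 415) = 680*((10 + 2*((-1 - 2 + 2*1)/2)) + 415) = 680*((10 + 2*((-1 - 2 + 2)/2)) + 415) = 680*((10 + 2*((1/2)*(-1))) + 415) = 680*((10 + 2*(-1/2)) + 415) = 680*((10 - 1) + 415) = 680*(9 + 415) = 680*424 = 288320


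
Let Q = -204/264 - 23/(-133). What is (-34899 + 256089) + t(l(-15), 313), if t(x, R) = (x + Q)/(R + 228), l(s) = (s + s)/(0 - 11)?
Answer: 350136255765/1582966 ≈ 2.2119e+5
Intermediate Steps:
l(s) = -2*s/11 (l(s) = (2*s)/(-11) = (2*s)*(-1/11) = -2*s/11)
Q = -1755/2926 (Q = -204*1/264 - 23*(-1/133) = -17/22 + 23/133 = -1755/2926 ≈ -0.59980)
t(x, R) = (-1755/2926 + x)/(228 + R) (t(x, R) = (x - 1755/2926)/(R + 228) = (-1755/2926 + x)/(228 + R))
(-34899 + 256089) + t(l(-15), 313) = (-34899 + 256089) + (-1755/2926 - 2/11*(-15))/(228 + 313) = 221190 + (-1755/2926 + 30/11)/541 = 221190 + (1/541)*(6225/2926) = 221190 + 6225/1582966 = 350136255765/1582966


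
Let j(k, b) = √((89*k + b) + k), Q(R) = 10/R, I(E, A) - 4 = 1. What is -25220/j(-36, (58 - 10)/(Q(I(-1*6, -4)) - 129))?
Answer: 485*I*√13066014/3957 ≈ 443.04*I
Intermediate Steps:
I(E, A) = 5 (I(E, A) = 4 + 1 = 5)
j(k, b) = √(b + 90*k) (j(k, b) = √((b + 89*k) + k) = √(b + 90*k))
-25220/j(-36, (58 - 10)/(Q(I(-1*6, -4)) - 129)) = -25220/√((58 - 10)/(10/5 - 129) + 90*(-36)) = -25220/√(48/(10*(⅕) - 129) - 3240) = -25220/√(48/(2 - 129) - 3240) = -25220/√(48/(-127) - 3240) = -25220/√(48*(-1/127) - 3240) = -25220/√(-48/127 - 3240) = -25220*(-I*√13066014/205764) = -(-485)*I*√13066014/3957 = 485*I*√13066014/3957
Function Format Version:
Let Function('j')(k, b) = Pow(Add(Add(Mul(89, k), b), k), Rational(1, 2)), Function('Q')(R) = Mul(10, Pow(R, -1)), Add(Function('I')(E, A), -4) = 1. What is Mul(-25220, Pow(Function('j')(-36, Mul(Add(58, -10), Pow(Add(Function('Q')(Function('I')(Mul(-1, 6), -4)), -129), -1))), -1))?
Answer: Mul(Rational(485, 3957), I, Pow(13066014, Rational(1, 2))) ≈ Mul(443.04, I)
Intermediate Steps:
Function('I')(E, A) = 5 (Function('I')(E, A) = Add(4, 1) = 5)
Function('j')(k, b) = Pow(Add(b, Mul(90, k)), Rational(1, 2)) (Function('j')(k, b) = Pow(Add(Add(b, Mul(89, k)), k), Rational(1, 2)) = Pow(Add(b, Mul(90, k)), Rational(1, 2)))
Mul(-25220, Pow(Function('j')(-36, Mul(Add(58, -10), Pow(Add(Function('Q')(Function('I')(Mul(-1, 6), -4)), -129), -1))), -1)) = Mul(-25220, Pow(Pow(Add(Mul(Add(58, -10), Pow(Add(Mul(10, Pow(5, -1)), -129), -1)), Mul(90, -36)), Rational(1, 2)), -1)) = Mul(-25220, Pow(Pow(Add(Mul(48, Pow(Add(Mul(10, Rational(1, 5)), -129), -1)), -3240), Rational(1, 2)), -1)) = Mul(-25220, Pow(Pow(Add(Mul(48, Pow(Add(2, -129), -1)), -3240), Rational(1, 2)), -1)) = Mul(-25220, Pow(Pow(Add(Mul(48, Pow(-127, -1)), -3240), Rational(1, 2)), -1)) = Mul(-25220, Pow(Pow(Add(Mul(48, Rational(-1, 127)), -3240), Rational(1, 2)), -1)) = Mul(-25220, Pow(Pow(Add(Rational(-48, 127), -3240), Rational(1, 2)), -1)) = Mul(-25220, Pow(Pow(Rational(-411528, 127), Rational(1, 2)), -1)) = Mul(-25220, Pow(Mul(Rational(2, 127), I, Pow(13066014, Rational(1, 2))), -1)) = Mul(-25220, Mul(Rational(-1, 205764), I, Pow(13066014, Rational(1, 2)))) = Mul(Rational(485, 3957), I, Pow(13066014, Rational(1, 2)))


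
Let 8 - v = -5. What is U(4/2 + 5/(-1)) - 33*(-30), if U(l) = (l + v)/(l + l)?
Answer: 2965/3 ≈ 988.33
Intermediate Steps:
v = 13 (v = 8 - 1*(-5) = 8 + 5 = 13)
U(l) = (13 + l)/(2*l) (U(l) = (l + 13)/(l + l) = (13 + l)/((2*l)) = (13 + l)*(1/(2*l)) = (13 + l)/(2*l))
U(4/2 + 5/(-1)) - 33*(-30) = (13 + (4/2 + 5/(-1)))/(2*(4/2 + 5/(-1))) - 33*(-30) = (13 + (4*(½) + 5*(-1)))/(2*(4*(½) + 5*(-1))) + 990 = (13 + (2 - 5))/(2*(2 - 5)) + 990 = (½)*(13 - 3)/(-3) + 990 = (½)*(-⅓)*10 + 990 = -5/3 + 990 = 2965/3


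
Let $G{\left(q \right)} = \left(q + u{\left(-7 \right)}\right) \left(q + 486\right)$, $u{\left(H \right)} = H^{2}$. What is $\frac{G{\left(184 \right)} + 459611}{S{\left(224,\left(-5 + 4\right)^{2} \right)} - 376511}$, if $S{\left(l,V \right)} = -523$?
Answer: $- \frac{615721}{377034} \approx -1.6331$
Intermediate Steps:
$G{\left(q \right)} = \left(49 + q\right) \left(486 + q\right)$ ($G{\left(q \right)} = \left(q + \left(-7\right)^{2}\right) \left(q + 486\right) = \left(q + 49\right) \left(486 + q\right) = \left(49 + q\right) \left(486 + q\right)$)
$\frac{G{\left(184 \right)} + 459611}{S{\left(224,\left(-5 + 4\right)^{2} \right)} - 376511} = \frac{\left(23814 + 184^{2} + 535 \cdot 184\right) + 459611}{-523 - 376511} = \frac{\left(23814 + 33856 + 98440\right) + 459611}{-377034} = \left(156110 + 459611\right) \left(- \frac{1}{377034}\right) = 615721 \left(- \frac{1}{377034}\right) = - \frac{615721}{377034}$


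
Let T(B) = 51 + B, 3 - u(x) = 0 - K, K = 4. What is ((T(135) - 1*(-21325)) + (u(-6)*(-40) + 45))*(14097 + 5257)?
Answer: 411775704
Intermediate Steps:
u(x) = 7 (u(x) = 3 - (0 - 1*4) = 3 - (0 - 4) = 3 - 1*(-4) = 3 + 4 = 7)
((T(135) - 1*(-21325)) + (u(-6)*(-40) + 45))*(14097 + 5257) = (((51 + 135) - 1*(-21325)) + (7*(-40) + 45))*(14097 + 5257) = ((186 + 21325) + (-280 + 45))*19354 = (21511 - 235)*19354 = 21276*19354 = 411775704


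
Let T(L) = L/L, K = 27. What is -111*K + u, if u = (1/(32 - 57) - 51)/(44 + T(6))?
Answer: -3372901/1125 ≈ -2998.1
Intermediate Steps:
T(L) = 1
u = -1276/1125 (u = (1/(32 - 57) - 51)/(44 + 1) = (1/(-25) - 51)/45 = (-1/25 - 51)*(1/45) = -1276/25*1/45 = -1276/1125 ≈ -1.1342)
-111*K + u = -111*27 - 1276/1125 = -2997 - 1276/1125 = -3372901/1125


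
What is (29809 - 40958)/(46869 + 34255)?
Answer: -11149/81124 ≈ -0.13743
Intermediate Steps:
(29809 - 40958)/(46869 + 34255) = -11149/81124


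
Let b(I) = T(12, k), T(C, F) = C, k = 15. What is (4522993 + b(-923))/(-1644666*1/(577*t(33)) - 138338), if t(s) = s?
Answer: -28707512735/878579508 ≈ -32.675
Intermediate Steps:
b(I) = 12
(4522993 + b(-923))/(-1644666*1/(577*t(33)) - 138338) = (4522993 + 12)/(-1644666/(577*33) - 138338) = 4523005/(-1644666/19041 - 138338) = 4523005/(-1644666*1/19041 - 138338) = 4523005/(-548222/6347 - 138338) = 4523005/(-878579508/6347) = 4523005*(-6347/878579508) = -28707512735/878579508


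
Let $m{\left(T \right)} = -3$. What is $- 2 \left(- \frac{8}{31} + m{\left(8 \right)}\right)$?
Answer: $\frac{202}{31} \approx 6.5161$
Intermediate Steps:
$- 2 \left(- \frac{8}{31} + m{\left(8 \right)}\right) = - 2 \left(- \frac{8}{31} - 3\right) = \left(-2\right) \left(- \frac{101}{31}\right) = \frac{202}{31}$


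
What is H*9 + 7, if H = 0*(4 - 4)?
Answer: 7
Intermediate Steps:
H = 0 (H = 0*0 = 0)
H*9 + 7 = 0*9 + 7 = 0 + 7 = 7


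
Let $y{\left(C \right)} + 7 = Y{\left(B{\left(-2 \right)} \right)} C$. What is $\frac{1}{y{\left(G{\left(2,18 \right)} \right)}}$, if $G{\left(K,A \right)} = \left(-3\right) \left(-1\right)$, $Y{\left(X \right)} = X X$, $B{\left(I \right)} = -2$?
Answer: $\frac{1}{5} \approx 0.2$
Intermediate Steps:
$Y{\left(X \right)} = X^{2}$
$G{\left(K,A \right)} = 3$
$y{\left(C \right)} = -7 + 4 C$ ($y{\left(C \right)} = -7 + \left(-2\right)^{2} C = -7 + 4 C$)
$\frac{1}{y{\left(G{\left(2,18 \right)} \right)}} = \frac{1}{-7 + 4 \cdot 3} = \frac{1}{-7 + 12} = \frac{1}{5}$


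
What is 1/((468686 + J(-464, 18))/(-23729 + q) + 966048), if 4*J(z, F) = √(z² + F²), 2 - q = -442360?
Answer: 135442860042605848/130844455695248389385139 - 837266*√53905/654222278476241946925695 ≈ 1.0351e-6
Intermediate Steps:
q = 442362 (q = 2 - 1*(-442360) = 2 + 442360 = 442362)
J(z, F) = √(F² + z²)/4 (J(z, F) = √(z² + F²)/4 = √(F² + z²)/4)
1/((468686 + J(-464, 18))/(-23729 + q) + 966048) = 1/((468686 + √(18² + (-464)²)/4)/(-23729 + 442362) + 966048) = 1/((468686 + √(324 + 215296)/4)/418633 + 966048) = 1/((468686 + √215620/4)*(1/418633) + 966048) = 1/((468686 + (2*√53905)/4)*(1/418633) + 966048) = 1/((468686 + √53905/2)*(1/418633) + 966048) = 1/((468686/418633 + √53905/837266) + 966048) = 1/(404420041070/418633 + √53905/837266)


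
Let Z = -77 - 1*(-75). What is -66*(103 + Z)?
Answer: -6666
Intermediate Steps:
Z = -2 (Z = -77 + 75 = -2)
-66*(103 + Z) = -66*(103 - 2) = -66*101 = -6666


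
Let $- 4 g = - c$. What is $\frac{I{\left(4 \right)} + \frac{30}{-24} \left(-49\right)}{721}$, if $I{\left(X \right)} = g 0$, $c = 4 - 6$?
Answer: $\frac{35}{412} \approx 0.084951$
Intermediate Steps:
$c = -2$ ($c = 4 - 6 = -2$)
$g = - \frac{1}{2}$ ($g = - \frac{\left(-1\right) \left(-2\right)}{4} = \left(- \frac{1}{4}\right) 2 = - \frac{1}{2} \approx -0.5$)
$I{\left(X \right)} = 0$ ($I{\left(X \right)} = \left(- \frac{1}{2}\right) 0 = 0$)
$\frac{I{\left(4 \right)} + \frac{30}{-24} \left(-49\right)}{721} = \frac{0 + \frac{30}{-24} \left(-49\right)}{721} = \left(0 + 30 \left(- \frac{1}{24}\right) \left(-49\right)\right) \frac{1}{721} = \left(0 - - \frac{245}{4}\right) \frac{1}{721} = \left(0 + \frac{245}{4}\right) \frac{1}{721} = \frac{245}{4} \cdot \frac{1}{721} = \frac{35}{412}$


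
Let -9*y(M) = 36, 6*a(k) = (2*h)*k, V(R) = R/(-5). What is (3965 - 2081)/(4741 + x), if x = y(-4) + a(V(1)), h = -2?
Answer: 28260/71057 ≈ 0.39771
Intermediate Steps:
V(R) = -R/5 (V(R) = R*(-⅕) = -R/5)
a(k) = -2*k/3 (a(k) = ((2*(-2))*k)/6 = (-4*k)/6 = -2*k/3)
y(M) = -4 (y(M) = -⅑*36 = -4)
x = -58/15 (x = -4 - (-2)/15 = -4 - ⅔*(-⅕) = -4 + 2/15 = -58/15 ≈ -3.8667)
(3965 - 2081)/(4741 + x) = (3965 - 2081)/(4741 - 58/15) = 1884/(71057/15) = 1884*(15/71057) = 28260/71057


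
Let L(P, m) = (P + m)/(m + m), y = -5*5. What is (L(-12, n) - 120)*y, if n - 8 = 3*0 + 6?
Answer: 41975/14 ≈ 2998.2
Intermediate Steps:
y = -25
n = 14 (n = 8 + (3*0 + 6) = 8 + (0 + 6) = 8 + 6 = 14)
L(P, m) = (P + m)/(2*m) (L(P, m) = (P + m)/((2*m)) = (P + m)*(1/(2*m)) = (P + m)/(2*m))
(L(-12, n) - 120)*y = ((½)*(-12 + 14)/14 - 120)*(-25) = ((½)*(1/14)*2 - 120)*(-25) = (1/14 - 120)*(-25) = -1679/14*(-25) = 41975/14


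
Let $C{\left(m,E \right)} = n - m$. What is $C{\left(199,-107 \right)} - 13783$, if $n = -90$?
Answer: $-14072$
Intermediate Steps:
$C{\left(m,E \right)} = -90 - m$
$C{\left(199,-107 \right)} - 13783 = \left(-90 - 199\right) - 13783 = -289 - 13783 = -14072$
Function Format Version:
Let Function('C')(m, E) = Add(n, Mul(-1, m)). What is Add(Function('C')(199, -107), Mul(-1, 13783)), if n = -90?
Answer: -14072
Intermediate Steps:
Function('C')(m, E) = Add(-90, Mul(-1, m))
Add(Function('C')(199, -107), Mul(-1, 13783)) = Add(Add(-90, Mul(-1, 199)), Mul(-1, 13783)) = Add(Add(-90, -199), -13783) = Add(-289, -13783) = -14072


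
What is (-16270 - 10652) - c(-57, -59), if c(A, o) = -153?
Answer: -26769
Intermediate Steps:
(-16270 - 10652) - c(-57, -59) = (-16270 - 10652) - 1*(-153) = -26922 + 153 = -26769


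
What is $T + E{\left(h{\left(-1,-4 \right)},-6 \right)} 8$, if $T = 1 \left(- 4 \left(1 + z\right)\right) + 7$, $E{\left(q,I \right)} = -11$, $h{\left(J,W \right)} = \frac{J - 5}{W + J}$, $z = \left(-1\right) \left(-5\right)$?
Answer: $-105$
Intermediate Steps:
$z = 5$
$h{\left(J,W \right)} = \frac{-5 + J}{J + W}$
$T = -17$ ($T = 1 \left(- 4 \left(1 + 5\right)\right) + 7 = 1 \left(\left(-4\right) 6\right) + 7 = 1 \left(-24\right) + 7 = -24 + 7 = -17$)
$T + E{\left(h{\left(-1,-4 \right)},-6 \right)} 8 = -17 - 88 = -105$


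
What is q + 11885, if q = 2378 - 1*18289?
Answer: -4026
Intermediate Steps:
q = -15911 (q = 2378 - 18289 = -15911)
q + 11885 = -15911 + 11885 = -4026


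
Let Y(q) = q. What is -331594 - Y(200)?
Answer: -331794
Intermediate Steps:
-331594 - Y(200) = -331594 - 1*200 = -331594 - 200 = -331794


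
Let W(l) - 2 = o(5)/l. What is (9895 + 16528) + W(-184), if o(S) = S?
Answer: 4862195/184 ≈ 26425.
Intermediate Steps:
W(l) = 2 + 5/l
(9895 + 16528) + W(-184) = (9895 + 16528) + (2 + 5/(-184)) = 26423 + (2 + 5*(-1/184)) = 26423 + (2 - 5/184) = 26423 + 363/184 = 4862195/184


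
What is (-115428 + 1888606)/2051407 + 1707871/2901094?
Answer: 8647694581229/5951324539258 ≈ 1.4531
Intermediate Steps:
(-115428 + 1888606)/2051407 + 1707871/2901094 = 1773178*(1/2051407) + 1707871*(1/2901094) = 1773178/2051407 + 1707871/2901094 = 8647694581229/5951324539258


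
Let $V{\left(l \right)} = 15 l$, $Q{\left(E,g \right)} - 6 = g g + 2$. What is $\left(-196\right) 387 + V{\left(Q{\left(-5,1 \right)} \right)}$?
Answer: $-75717$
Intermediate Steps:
$Q{\left(E,g \right)} = 8 + g^{2}$ ($Q{\left(E,g \right)} = 6 + \left(g g + 2\right) = 6 + \left(g^{2} + 2\right) = 6 + \left(2 + g^{2}\right) = 8 + g^{2}$)
$\left(-196\right) 387 + V{\left(Q{\left(-5,1 \right)} \right)} = \left(-196\right) 387 + 15 \left(8 + 1^{2}\right) = -75852 + 15 \left(8 + 1\right) = -75852 + 15 \cdot 9 = -75852 + 135 = -75717$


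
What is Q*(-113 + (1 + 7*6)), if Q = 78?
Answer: -5460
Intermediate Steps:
Q*(-113 + (1 + 7*6)) = 78*(-113 + (1 + 7*6)) = 78*(-113 + (1 + 42)) = 78*(-113 + 43) = 78*(-70) = -5460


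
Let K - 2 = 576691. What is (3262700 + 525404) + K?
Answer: 4364797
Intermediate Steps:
K = 576693 (K = 2 + 576691 = 576693)
(3262700 + 525404) + K = (3262700 + 525404) + 576693 = 3788104 + 576693 = 4364797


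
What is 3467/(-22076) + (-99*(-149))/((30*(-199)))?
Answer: -57723511/21965620 ≈ -2.6279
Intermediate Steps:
3467/(-22076) + (-99*(-149))/((30*(-199))) = 3467*(-1/22076) + 14751/(-5970) = -3467/22076 + 14751*(-1/5970) = -3467/22076 - 4917/1990 = -57723511/21965620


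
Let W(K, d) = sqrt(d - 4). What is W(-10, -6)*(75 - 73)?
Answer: 2*I*sqrt(10) ≈ 6.3246*I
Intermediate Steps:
W(K, d) = sqrt(-4 + d)
W(-10, -6)*(75 - 73) = sqrt(-4 - 6)*(75 - 73) = sqrt(-10)*2 = (I*sqrt(10))*2 = 2*I*sqrt(10)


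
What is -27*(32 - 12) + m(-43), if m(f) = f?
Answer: -583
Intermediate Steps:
-27*(32 - 12) + m(-43) = -27*(32 - 12) - 43 = -27*20 - 43 = -540 - 43 = -583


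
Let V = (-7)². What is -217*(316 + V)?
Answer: -79205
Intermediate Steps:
V = 49
-217*(316 + V) = -217*(316 + 49) = -217*365 = -79205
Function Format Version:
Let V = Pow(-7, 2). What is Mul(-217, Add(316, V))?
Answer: -79205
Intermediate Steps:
V = 49
Mul(-217, Add(316, V)) = Mul(-217, Add(316, 49)) = Mul(-217, 365) = -79205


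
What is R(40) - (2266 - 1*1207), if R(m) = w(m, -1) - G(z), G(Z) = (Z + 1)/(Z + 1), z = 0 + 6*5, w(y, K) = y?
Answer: -1020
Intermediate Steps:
z = 30 (z = 0 + 30 = 30)
G(Z) = 1 (G(Z) = (1 + Z)/(1 + Z) = 1)
R(m) = -1 + m (R(m) = m - 1*1 = m - 1 = -1 + m)
R(40) - (2266 - 1*1207) = (-1 + 40) - (2266 - 1*1207) = 39 - (2266 - 1207) = 39 - 1*1059 = 39 - 1059 = -1020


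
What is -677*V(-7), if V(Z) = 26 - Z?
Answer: -22341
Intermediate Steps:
-677*V(-7) = -677*(26 - 1*(-7)) = -677*(26 + 7) = -677*33 = -22341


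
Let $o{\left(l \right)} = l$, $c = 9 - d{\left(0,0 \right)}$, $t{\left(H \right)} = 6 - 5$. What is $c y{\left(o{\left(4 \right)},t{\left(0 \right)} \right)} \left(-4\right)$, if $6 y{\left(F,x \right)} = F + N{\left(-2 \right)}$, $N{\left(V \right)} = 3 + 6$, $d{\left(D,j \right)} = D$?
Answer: $-78$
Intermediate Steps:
$N{\left(V \right)} = 9$
$t{\left(H \right)} = 1$ ($t{\left(H \right)} = 6 - 5 = 1$)
$c = 9$ ($c = 9 - 0 = 9 + 0 = 9$)
$y{\left(F,x \right)} = \frac{3}{2} + \frac{F}{6}$ ($y{\left(F,x \right)} = \frac{F + 9}{6} = \frac{9 + F}{6} = \frac{3}{2} + \frac{F}{6}$)
$c y{\left(o{\left(4 \right)},t{\left(0 \right)} \right)} \left(-4\right) = 9 \left(\frac{3}{2} + \frac{1}{6} \cdot 4\right) \left(-4\right) = 9 \left(\frac{3}{2} + \frac{2}{3}\right) \left(-4\right) = 9 \cdot \frac{13}{6} \left(-4\right) = \frac{39}{2} \left(-4\right) = -78$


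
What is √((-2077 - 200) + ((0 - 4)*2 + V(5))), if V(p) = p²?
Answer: 2*I*√565 ≈ 47.539*I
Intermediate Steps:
√((-2077 - 200) + ((0 - 4)*2 + V(5))) = √((-2077 - 200) + ((0 - 4)*2 + 5²)) = √(-2277 + (-4*2 + 25)) = √(-2277 + (-8 + 25)) = √(-2277 + 17) = √(-2260) = 2*I*√565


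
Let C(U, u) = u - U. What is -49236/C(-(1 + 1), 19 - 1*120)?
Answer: 1492/3 ≈ 497.33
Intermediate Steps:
-49236/C(-(1 + 1), 19 - 1*120) = -49236/((19 - 1*120) - (-1)*(1 + 1)) = -49236/((19 - 120) - (-1)*2) = -49236/(-101 - 1*(-2)) = -49236/(-101 + 2) = -49236/(-99) = -49236*(-1/99) = 1492/3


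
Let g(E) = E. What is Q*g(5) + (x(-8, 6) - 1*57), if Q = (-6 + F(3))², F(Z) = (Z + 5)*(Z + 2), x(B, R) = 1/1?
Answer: 5724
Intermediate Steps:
x(B, R) = 1 (x(B, R) = 1*1 = 1)
F(Z) = (2 + Z)*(5 + Z) (F(Z) = (5 + Z)*(2 + Z) = (2 + Z)*(5 + Z))
Q = 1156 (Q = (-6 + (10 + 3² + 7*3))² = (-6 + (10 + 9 + 21))² = (-6 + 40)² = 34² = 1156)
Q*g(5) + (x(-8, 6) - 1*57) = 1156*5 + (1 - 1*57) = 5780 + (1 - 57) = 5780 - 56 = 5724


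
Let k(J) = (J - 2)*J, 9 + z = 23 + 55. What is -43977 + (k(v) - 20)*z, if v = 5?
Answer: -44322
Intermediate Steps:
z = 69 (z = -9 + (23 + 55) = -9 + 78 = 69)
k(J) = J*(-2 + J) (k(J) = (-2 + J)*J = J*(-2 + J))
-43977 + (k(v) - 20)*z = -43977 + (5*(-2 + 5) - 20)*69 = -43977 + (5*3 - 20)*69 = -43977 + (15 - 20)*69 = -43977 - 5*69 = -43977 - 345 = -44322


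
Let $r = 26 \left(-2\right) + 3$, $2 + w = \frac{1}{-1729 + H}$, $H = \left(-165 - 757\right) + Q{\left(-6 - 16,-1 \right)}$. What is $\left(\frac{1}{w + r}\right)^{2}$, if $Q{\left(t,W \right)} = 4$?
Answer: $\frac{7006609}{18224460004} \approx 0.00038446$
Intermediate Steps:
$H = -918$ ($H = \left(-165 - 757\right) + 4 = -922 + 4 = -918$)
$w = - \frac{5295}{2647}$ ($w = -2 + \frac{1}{-1729 - 918} = -2 + \frac{1}{-2647} = -2 - \frac{1}{2647} = - \frac{5295}{2647} \approx -2.0004$)
$r = -49$ ($r = -52 + 3 = -49$)
$\left(\frac{1}{w + r}\right)^{2} = \left(\frac{1}{- \frac{5295}{2647} - 49}\right)^{2} = \left(\frac{1}{- \frac{134998}{2647}}\right)^{2} = \left(- \frac{2647}{134998}\right)^{2} = \frac{7006609}{18224460004}$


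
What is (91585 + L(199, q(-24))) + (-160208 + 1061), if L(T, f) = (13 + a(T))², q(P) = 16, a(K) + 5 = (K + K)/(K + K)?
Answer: -67481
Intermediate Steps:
a(K) = -4 (a(K) = -5 + (K + K)/(K + K) = -5 + (2*K)/((2*K)) = -5 + (2*K)*(1/(2*K)) = -5 + 1 = -4)
L(T, f) = 81 (L(T, f) = (13 - 4)² = 9² = 81)
(91585 + L(199, q(-24))) + (-160208 + 1061) = (91585 + 81) + (-160208 + 1061) = 91666 - 159147 = -67481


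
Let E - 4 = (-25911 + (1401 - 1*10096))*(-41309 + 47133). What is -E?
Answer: 201545340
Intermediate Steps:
E = -201545340 (E = 4 + (-25911 + (1401 - 1*10096))*(-41309 + 47133) = 4 + (-25911 + (1401 - 10096))*5824 = 4 + (-25911 - 8695)*5824 = 4 - 34606*5824 = 4 - 201545344 = -201545340)
-E = -1*(-201545340) = 201545340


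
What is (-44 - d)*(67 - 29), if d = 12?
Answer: -2128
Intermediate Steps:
(-44 - d)*(67 - 29) = (-44 - 1*12)*(67 - 29) = (-44 - 12)*38 = -56*38 = -2128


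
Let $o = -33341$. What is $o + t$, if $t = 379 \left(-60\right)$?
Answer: $-56081$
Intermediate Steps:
$t = -22740$
$o + t = -33341 - 22740 = -56081$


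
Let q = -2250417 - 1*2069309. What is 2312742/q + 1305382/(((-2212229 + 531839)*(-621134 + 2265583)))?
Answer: -1597710453430744238/2984191620396424965 ≈ -0.53539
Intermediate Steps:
q = -4319726 (q = -2250417 - 2069309 = -4319726)
2312742/q + 1305382/(((-2212229 + 531839)*(-621134 + 2265583))) = 2312742/(-4319726) + 1305382/(((-2212229 + 531839)*(-621134 + 2265583))) = 2312742*(-1/4319726) + 1305382/((-1680390*1644449)) = -1156371/2159863 + 1305382/(-2763315655110) = -1156371/2159863 + 1305382*(-1/2763315655110) = -1156371/2159863 - 652691/1381657827555 = -1597710453430744238/2984191620396424965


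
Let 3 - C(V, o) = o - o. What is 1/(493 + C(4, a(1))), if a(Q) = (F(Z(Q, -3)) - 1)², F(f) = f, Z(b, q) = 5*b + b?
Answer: 1/496 ≈ 0.0020161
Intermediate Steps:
Z(b, q) = 6*b
a(Q) = (-1 + 6*Q)² (a(Q) = (6*Q - 1)² = (-1 + 6*Q)²)
C(V, o) = 3 (C(V, o) = 3 - (o - o) = 3 - 1*0 = 3 + 0 = 3)
1/(493 + C(4, a(1))) = 1/(493 + 3) = 1/496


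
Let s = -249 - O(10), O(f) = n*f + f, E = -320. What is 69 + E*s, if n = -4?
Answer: 70149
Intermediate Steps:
O(f) = -3*f (O(f) = -4*f + f = -3*f)
s = -219 (s = -249 - (-3)*10 = -249 - 1*(-30) = -249 + 30 = -219)
69 + E*s = 69 - 320*(-219) = 69 + 70080 = 70149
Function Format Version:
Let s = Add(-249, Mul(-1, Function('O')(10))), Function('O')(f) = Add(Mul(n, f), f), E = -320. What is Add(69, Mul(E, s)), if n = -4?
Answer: 70149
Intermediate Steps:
Function('O')(f) = Mul(-3, f) (Function('O')(f) = Add(Mul(-4, f), f) = Mul(-3, f))
s = -219 (s = Add(-249, Mul(-1, Mul(-3, 10))) = Add(-249, Mul(-1, -30)) = Add(-249, 30) = -219)
Add(69, Mul(E, s)) = Add(69, Mul(-320, -219)) = Add(69, 70080) = 70149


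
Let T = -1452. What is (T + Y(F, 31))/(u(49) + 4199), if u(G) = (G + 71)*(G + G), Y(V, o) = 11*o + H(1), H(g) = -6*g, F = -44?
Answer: -1117/15959 ≈ -0.069992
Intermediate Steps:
Y(V, o) = -6 + 11*o (Y(V, o) = 11*o - 6*1 = 11*o - 6 = -6 + 11*o)
u(G) = 2*G*(71 + G) (u(G) = (71 + G)*(2*G) = 2*G*(71 + G))
(T + Y(F, 31))/(u(49) + 4199) = (-1452 + (-6 + 11*31))/(2*49*(71 + 49) + 4199) = (-1452 + (-6 + 341))/(2*49*120 + 4199) = (-1452 + 335)/(11760 + 4199) = -1117/15959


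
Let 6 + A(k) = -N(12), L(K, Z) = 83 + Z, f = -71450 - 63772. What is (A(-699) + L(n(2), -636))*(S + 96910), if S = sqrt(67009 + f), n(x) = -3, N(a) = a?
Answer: -55335610 - 571*I*sqrt(68213) ≈ -5.5336e+7 - 1.4913e+5*I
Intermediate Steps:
f = -135222
S = I*sqrt(68213) (S = sqrt(67009 - 135222) = sqrt(-68213) = I*sqrt(68213) ≈ 261.18*I)
A(k) = -18 (A(k) = -6 - 1*12 = -6 - 12 = -18)
(A(-699) + L(n(2), -636))*(S + 96910) = (-18 + (83 - 636))*(I*sqrt(68213) + 96910) = (-18 - 553)*(96910 + I*sqrt(68213)) = -571*(96910 + I*sqrt(68213)) = -55335610 - 571*I*sqrt(68213)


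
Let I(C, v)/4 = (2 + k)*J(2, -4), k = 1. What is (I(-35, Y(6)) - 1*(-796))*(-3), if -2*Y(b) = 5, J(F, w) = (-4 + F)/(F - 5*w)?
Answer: -26232/11 ≈ -2384.7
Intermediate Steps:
J(F, w) = (-4 + F)/(F - 5*w)
Y(b) = -5/2 (Y(b) = -½*5 = -5/2)
I(C, v) = -12/11 (I(C, v) = 4*((2 + 1)*((-4 + 2)/(2 - 5*(-4)))) = 4*(3*(-2/(2 + 20))) = 4*(3*(-2/22)) = 4*(3*((1/22)*(-2))) = 4*(3*(-1/11)) = 4*(-3/11) = -12/11)
(I(-35, Y(6)) - 1*(-796))*(-3) = (-12/11 - 1*(-796))*(-3) = (-12/11 + 796)*(-3) = (8744/11)*(-3) = -26232/11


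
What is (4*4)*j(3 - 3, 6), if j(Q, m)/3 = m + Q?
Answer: 288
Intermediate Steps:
j(Q, m) = 3*Q + 3*m (j(Q, m) = 3*(m + Q) = 3*(Q + m) = 3*Q + 3*m)
(4*4)*j(3 - 3, 6) = (4*4)*(3*(3 - 3) + 3*6) = 16*(3*0 + 18) = 16*(0 + 18) = 16*18 = 288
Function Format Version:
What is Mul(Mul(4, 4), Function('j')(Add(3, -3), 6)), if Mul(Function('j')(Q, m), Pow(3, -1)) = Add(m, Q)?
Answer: 288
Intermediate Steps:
Function('j')(Q, m) = Add(Mul(3, Q), Mul(3, m)) (Function('j')(Q, m) = Mul(3, Add(m, Q)) = Mul(3, Add(Q, m)) = Add(Mul(3, Q), Mul(3, m)))
Mul(Mul(4, 4), Function('j')(Add(3, -3), 6)) = Mul(Mul(4, 4), Add(Mul(3, Add(3, -3)), Mul(3, 6))) = Mul(16, Add(Mul(3, 0), 18)) = Mul(16, Add(0, 18)) = Mul(16, 18) = 288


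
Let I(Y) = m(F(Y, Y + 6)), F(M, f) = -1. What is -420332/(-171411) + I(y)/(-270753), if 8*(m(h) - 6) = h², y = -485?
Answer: 14451441283/5893338728 ≈ 2.4522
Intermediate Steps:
m(h) = 6 + h²/8
I(Y) = 49/8 (I(Y) = 6 + (⅛)*(-1)² = 6 + (⅛)*1 = 6 + ⅛ = 49/8)
-420332/(-171411) + I(y)/(-270753) = -420332/(-171411) + (49/8)/(-270753) = -420332*(-1/171411) + (49/8)*(-1/270753) = 420332/171411 - 7/309432 = 14451441283/5893338728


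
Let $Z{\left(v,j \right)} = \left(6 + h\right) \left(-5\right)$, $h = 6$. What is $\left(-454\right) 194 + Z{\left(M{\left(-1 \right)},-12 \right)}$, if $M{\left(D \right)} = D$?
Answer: $-88136$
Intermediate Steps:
$Z{\left(v,j \right)} = -60$ ($Z{\left(v,j \right)} = \left(6 + 6\right) \left(-5\right) = 12 \left(-5\right) = -60$)
$\left(-454\right) 194 + Z{\left(M{\left(-1 \right)},-12 \right)} = \left(-454\right) 194 - 60 = -88076 - 60 = -88136$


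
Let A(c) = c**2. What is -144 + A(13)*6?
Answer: 870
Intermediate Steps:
-144 + A(13)*6 = -144 + 13**2*6 = -144 + 169*6 = -144 + 1014 = 870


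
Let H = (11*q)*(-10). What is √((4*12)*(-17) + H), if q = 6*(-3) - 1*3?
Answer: 3*√166 ≈ 38.652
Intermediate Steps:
q = -21 (q = -18 - 3 = -21)
H = 2310 (H = (11*(-21))*(-10) = -231*(-10) = 2310)
√((4*12)*(-17) + H) = √((4*12)*(-17) + 2310) = √(48*(-17) + 2310) = √(-816 + 2310) = √1494 = 3*√166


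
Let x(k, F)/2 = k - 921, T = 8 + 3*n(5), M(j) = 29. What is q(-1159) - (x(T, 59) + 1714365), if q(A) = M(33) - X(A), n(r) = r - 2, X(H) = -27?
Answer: -1712501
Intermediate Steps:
n(r) = -2 + r
q(A) = 56 (q(A) = 29 - 1*(-27) = 29 + 27 = 56)
T = 17 (T = 8 + 3*(-2 + 5) = 8 + 3*3 = 8 + 9 = 17)
x(k, F) = -1842 + 2*k (x(k, F) = 2*(k - 921) = 2*(-921 + k) = -1842 + 2*k)
q(-1159) - (x(T, 59) + 1714365) = 56 - ((-1842 + 2*17) + 1714365) = 56 - ((-1842 + 34) + 1714365) = 56 - (-1808 + 1714365) = 56 - 1*1712557 = 56 - 1712557 = -1712501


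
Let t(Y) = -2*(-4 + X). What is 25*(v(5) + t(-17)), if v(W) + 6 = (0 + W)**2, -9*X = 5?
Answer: 6325/9 ≈ 702.78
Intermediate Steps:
X = -5/9 (X = -1/9*5 = -5/9 ≈ -0.55556)
t(Y) = 82/9 (t(Y) = -2*(-4 - 5/9) = -2*(-41/9) = 82/9)
v(W) = -6 + W**2 (v(W) = -6 + (0 + W)**2 = -6 + W**2)
25*(v(5) + t(-17)) = 25*((-6 + 5**2) + 82/9) = 25*((-6 + 25) + 82/9) = 25*(19 + 82/9) = 25*(253/9) = 6325/9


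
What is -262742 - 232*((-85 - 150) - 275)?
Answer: -144422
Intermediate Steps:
-262742 - 232*((-85 - 150) - 275) = -262742 - 232*(-235 - 275) = -262742 - 232*(-510) = -262742 + 118320 = -144422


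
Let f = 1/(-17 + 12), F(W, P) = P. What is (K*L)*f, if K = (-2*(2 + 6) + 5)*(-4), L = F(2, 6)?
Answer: -264/5 ≈ -52.800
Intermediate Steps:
L = 6
K = 44 (K = (-2*8 + 5)*(-4) = (-16 + 5)*(-4) = -11*(-4) = 44)
f = -⅕ (f = 1/(-5) = -⅕ ≈ -0.20000)
(K*L)*f = (44*6)*(-⅕) = 264*(-⅕) = -264/5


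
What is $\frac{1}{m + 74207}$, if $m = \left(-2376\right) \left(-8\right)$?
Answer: $\frac{1}{93215} \approx 1.0728 \cdot 10^{-5}$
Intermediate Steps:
$m = 19008$
$\frac{1}{m + 74207} = \frac{1}{19008 + 74207} = \frac{1}{93215}$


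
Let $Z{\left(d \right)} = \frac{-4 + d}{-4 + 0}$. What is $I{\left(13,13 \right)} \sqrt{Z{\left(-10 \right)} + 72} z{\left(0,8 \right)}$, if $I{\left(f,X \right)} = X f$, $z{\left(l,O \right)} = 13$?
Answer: $\frac{2197 \sqrt{302}}{2} \approx 19090.0$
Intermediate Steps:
$Z{\left(d \right)} = 1 - \frac{d}{4}$ ($Z{\left(d \right)} = \frac{-4 + d}{-4} = \left(-4 + d\right) \left(- \frac{1}{4}\right) = 1 - \frac{d}{4}$)
$I{\left(13,13 \right)} \sqrt{Z{\left(-10 \right)} + 72} z{\left(0,8 \right)} = 13 \cdot 13 \sqrt{\left(1 - - \frac{5}{2}\right) + 72} \cdot 13 = 169 \sqrt{\left(1 + \frac{5}{2}\right) + 72} \cdot 13 = 169 \sqrt{\frac{7}{2} + 72} \cdot 13 = 169 \sqrt{\frac{151}{2}} \cdot 13 = 169 \frac{\sqrt{302}}{2} \cdot 13 = \frac{169 \sqrt{302}}{2} \cdot 13 = \frac{2197 \sqrt{302}}{2}$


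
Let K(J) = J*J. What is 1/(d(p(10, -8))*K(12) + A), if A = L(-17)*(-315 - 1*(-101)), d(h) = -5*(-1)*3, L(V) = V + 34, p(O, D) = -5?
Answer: -1/1478 ≈ -0.00067659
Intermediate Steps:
L(V) = 34 + V
K(J) = J**2
d(h) = 15 (d(h) = 5*3 = 15)
A = -3638 (A = (34 - 17)*(-315 - 1*(-101)) = 17*(-315 + 101) = 17*(-214) = -3638)
1/(d(p(10, -8))*K(12) + A) = 1/(15*12**2 - 3638) = 1/(15*144 - 3638) = 1/(2160 - 3638) = 1/(-1478) = -1/1478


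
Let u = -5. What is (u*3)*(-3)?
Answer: 45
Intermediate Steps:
(u*3)*(-3) = -5*3*(-3) = -15*(-3) = 45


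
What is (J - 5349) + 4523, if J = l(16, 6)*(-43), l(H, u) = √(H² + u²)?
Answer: -826 - 86*√73 ≈ -1560.8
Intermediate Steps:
J = -86*√73 (J = √(16² + 6²)*(-43) = √(256 + 36)*(-43) = √292*(-43) = (2*√73)*(-43) = -86*√73 ≈ -734.78)
(J - 5349) + 4523 = (-86*√73 - 5349) + 4523 = (-5349 - 86*√73) + 4523 = -826 - 86*√73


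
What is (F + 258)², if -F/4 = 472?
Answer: 2656900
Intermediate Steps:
F = -1888 (F = -4*472 = -1888)
(F + 258)² = (-1888 + 258)² = (-1630)² = 2656900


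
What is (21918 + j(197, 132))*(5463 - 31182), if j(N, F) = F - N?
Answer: -562037307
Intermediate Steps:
(21918 + j(197, 132))*(5463 - 31182) = (21918 + (132 - 1*197))*(5463 - 31182) = (21918 + (132 - 197))*(-25719) = (21918 - 65)*(-25719) = 21853*(-25719) = -562037307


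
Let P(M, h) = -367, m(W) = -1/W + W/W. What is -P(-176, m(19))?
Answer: 367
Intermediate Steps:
m(W) = 1 - 1/W (m(W) = -1/W + 1 = 1 - 1/W)
-P(-176, m(19)) = -1*(-367) = 367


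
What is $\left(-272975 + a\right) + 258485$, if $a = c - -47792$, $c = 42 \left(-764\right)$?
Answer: $1214$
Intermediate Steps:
$c = -32088$
$a = 15704$ ($a = -32088 - -47792 = -32088 + 47792 = 15704$)
$\left(-272975 + a\right) + 258485 = \left(-272975 + 15704\right) + 258485 = -257271 + 258485 = 1214$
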